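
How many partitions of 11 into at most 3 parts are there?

16

They are:
11
1,10
2,9
1,1,9
3,8
1,2,8
4,7
1,3,7
2,2,7
5,6
1,4,6
2,3,6
1,5,5
2,4,5
3,3,5
3,4,4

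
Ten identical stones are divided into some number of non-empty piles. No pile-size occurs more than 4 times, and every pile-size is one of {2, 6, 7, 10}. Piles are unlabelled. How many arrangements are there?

2

Listing the qualifying partitions of 10:
10
2+2+6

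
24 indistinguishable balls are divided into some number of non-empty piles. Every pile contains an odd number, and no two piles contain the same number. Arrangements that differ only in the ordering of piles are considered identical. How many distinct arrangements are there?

11

They are:
23,1
21,3
19,5
17,7
15,9
15,5,3,1
13,11
13,7,3,1
11,9,3,1
11,7,5,1
9,7,5,3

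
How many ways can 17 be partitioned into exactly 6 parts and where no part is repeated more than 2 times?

11

They are:
8+3+2+2+1+1
7+4+2+2+1+1
7+3+3+2+1+1
6+5+2+2+1+1
6+4+3+2+1+1
6+3+3+2+2+1
5+5+3+2+1+1
5+4+4+2+1+1
5+4+3+3+1+1
5+4+3+2+2+1
4+4+3+3+2+1
Counting gives 11.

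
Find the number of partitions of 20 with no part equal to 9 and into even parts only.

42

There are too many to list fully; the first 12 (by largest part) are:
20
18,2
16,4
16,2,2
14,6
14,4,2
14,2,2,2
12,8
12,6,2
12,4,4
12,4,2,2
12,2,2,2,2
…and 30 more, for 42 total.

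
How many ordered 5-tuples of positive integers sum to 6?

5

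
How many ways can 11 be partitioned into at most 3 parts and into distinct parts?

11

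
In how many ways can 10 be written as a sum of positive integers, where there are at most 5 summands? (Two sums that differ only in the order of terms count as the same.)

A partial list (first 12 by largest part):
10
9+1
8+2
8+1+1
7+3
7+2+1
7+1+1+1
6+4
6+3+1
6+2+2
6+2+1+1
6+1+1+1+1
…and 18 more, for 30 total.

30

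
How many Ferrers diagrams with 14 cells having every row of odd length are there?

Enumerating:
13 + 1
11 + 3
11 + 1 + 1 + 1
9 + 5
9 + 3 + 1 + 1
9 + 1 + 1 + 1 + 1 + 1
7 + 7
7 + 5 + 1 + 1
7 + 3 + 3 + 1
7 + 3 + 1 + 1 + 1 + 1
7 + 1 + 1 + 1 + 1 + 1 + 1 + 1
5 + 5 + 3 + 1
5 + 5 + 1 + 1 + 1 + 1
5 + 3 + 3 + 3
5 + 3 + 3 + 1 + 1 + 1
5 + 3 + 1 + 1 + 1 + 1 + 1 + 1
5 + 1 + 1 + 1 + 1 + 1 + 1 + 1 + 1 + 1
3 + 3 + 3 + 3 + 1 + 1
3 + 3 + 3 + 1 + 1 + 1 + 1 + 1
3 + 3 + 1 + 1 + 1 + 1 + 1 + 1 + 1 + 1
3 + 1 + 1 + 1 + 1 + 1 + 1 + 1 + 1 + 1 + 1 + 1
1 + 1 + 1 + 1 + 1 + 1 + 1 + 1 + 1 + 1 + 1 + 1 + 1 + 1
That's 22 in total.

22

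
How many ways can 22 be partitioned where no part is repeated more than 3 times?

484

Enumerating by decreasing first part gives 484 partitions in all.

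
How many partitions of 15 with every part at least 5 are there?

The partitions of 15 that satisfy the conditions:
15
10+5
9+6
8+7
5+5+5
That's 5 in total.

5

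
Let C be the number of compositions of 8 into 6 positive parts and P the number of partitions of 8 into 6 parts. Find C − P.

19

Ordered (compositions into 6 parts): C(7,5) = 21.
Unordered (partitions into 6 parts): 2.
Difference: 21 − 2 = 19.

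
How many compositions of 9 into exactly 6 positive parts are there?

56

A composition of 9 into 6 positive parts is chosen by placing 5 dividers among the 8 gaps between 9 units: C(8,5) = 56.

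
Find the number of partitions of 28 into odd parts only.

222

Enumerating by decreasing first part gives 222 partitions in all.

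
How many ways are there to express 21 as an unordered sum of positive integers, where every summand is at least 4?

27

A partial list (first 12 by largest part):
21
17,4
16,5
15,6
14,7
13,8
13,4,4
12,9
12,5,4
11,10
11,6,4
11,5,5
…and 15 more, for 27 total.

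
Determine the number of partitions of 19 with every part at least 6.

Listing the qualifying partitions of 19:
19
6,13
7,12
8,11
9,10
6,6,7
Counting gives 6.

6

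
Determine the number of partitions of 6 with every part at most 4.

The partitions of 6 that satisfy the conditions:
4 + 2
4 + 1 + 1
3 + 3
3 + 2 + 1
3 + 1 + 1 + 1
2 + 2 + 2
2 + 2 + 1 + 1
2 + 1 + 1 + 1 + 1
1 + 1 + 1 + 1 + 1 + 1

9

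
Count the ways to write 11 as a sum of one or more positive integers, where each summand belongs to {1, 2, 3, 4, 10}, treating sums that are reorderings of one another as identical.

28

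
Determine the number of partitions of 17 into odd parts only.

There are too many to list fully; the first 12 (by largest part) are:
17
15, 1, 1
13, 3, 1
13, 1, 1, 1, 1
11, 5, 1
11, 3, 3
11, 3, 1, 1, 1
11, 1, 1, 1, 1, 1, 1
9, 7, 1
9, 5, 3
9, 5, 1, 1, 1
9, 3, 3, 1, 1
…and 26 more, for 38 total.

38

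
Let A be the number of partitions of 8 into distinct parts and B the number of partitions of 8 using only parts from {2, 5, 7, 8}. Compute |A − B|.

4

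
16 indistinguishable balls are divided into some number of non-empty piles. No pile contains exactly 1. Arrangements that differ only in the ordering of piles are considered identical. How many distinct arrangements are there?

There are too many to list fully; the first 12 (by largest part) are:
16
14 + 2
13 + 3
12 + 4
12 + 2 + 2
11 + 5
11 + 3 + 2
10 + 6
10 + 4 + 2
10 + 3 + 3
10 + 2 + 2 + 2
9 + 7
…and 43 more, for 55 total.

55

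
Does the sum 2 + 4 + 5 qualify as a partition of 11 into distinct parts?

Yes

The parts sum to 11, and the condition 'all summands are distinct' holds.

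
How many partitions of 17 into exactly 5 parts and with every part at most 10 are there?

A partial list (first 12 by largest part):
10 + 4 + 1 + 1 + 1
10 + 3 + 2 + 1 + 1
10 + 2 + 2 + 2 + 1
9 + 5 + 1 + 1 + 1
9 + 4 + 2 + 1 + 1
9 + 3 + 3 + 1 + 1
9 + 3 + 2 + 2 + 1
9 + 2 + 2 + 2 + 2
8 + 6 + 1 + 1 + 1
8 + 5 + 2 + 1 + 1
8 + 4 + 3 + 1 + 1
8 + 4 + 2 + 2 + 1
…and 31 more, for 43 total.

43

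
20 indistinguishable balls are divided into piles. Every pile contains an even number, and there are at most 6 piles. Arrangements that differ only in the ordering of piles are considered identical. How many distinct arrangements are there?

35

There are too many to list fully; the first 12 (by largest part) are:
20
18+2
16+4
16+2+2
14+6
14+4+2
14+2+2+2
12+8
12+6+2
12+4+4
12+4+2+2
12+2+2+2+2
…and 23 more, for 35 total.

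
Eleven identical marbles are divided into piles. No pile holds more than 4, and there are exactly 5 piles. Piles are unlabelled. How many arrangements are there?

6

Enumerating:
4 + 4 + 1 + 1 + 1
4 + 3 + 2 + 1 + 1
4 + 2 + 2 + 2 + 1
3 + 3 + 3 + 1 + 1
3 + 3 + 2 + 2 + 1
3 + 2 + 2 + 2 + 2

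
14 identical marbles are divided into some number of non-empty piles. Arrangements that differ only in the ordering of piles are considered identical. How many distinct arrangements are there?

A full systematic count gives 135.

135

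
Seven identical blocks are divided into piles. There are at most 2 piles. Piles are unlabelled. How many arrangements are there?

The partitions of 7 that satisfy the conditions:
7
6 + 1
5 + 2
4 + 3
Counting gives 4.

4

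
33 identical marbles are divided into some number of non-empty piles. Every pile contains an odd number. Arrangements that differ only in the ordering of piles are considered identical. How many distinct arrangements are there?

448

Systematic enumeration (by largest part, then next-largest, …) yields 448.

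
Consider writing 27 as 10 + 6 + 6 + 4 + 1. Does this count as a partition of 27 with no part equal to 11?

The parts sum to 27, and the condition 'no summand equals 11' holds.

Yes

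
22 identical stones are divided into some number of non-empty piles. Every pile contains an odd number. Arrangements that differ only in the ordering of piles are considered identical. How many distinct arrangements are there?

Systematic enumeration (by largest part, then next-largest, …) yields 89.

89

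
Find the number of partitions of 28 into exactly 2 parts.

14

Listing the qualifying partitions of 28:
1, 27
2, 26
3, 25
4, 24
5, 23
6, 22
7, 21
8, 20
9, 19
10, 18
11, 17
12, 16
13, 15
14, 14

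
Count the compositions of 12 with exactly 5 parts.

By stars and bars with positive parts, the count is C(11,4) = 330.

330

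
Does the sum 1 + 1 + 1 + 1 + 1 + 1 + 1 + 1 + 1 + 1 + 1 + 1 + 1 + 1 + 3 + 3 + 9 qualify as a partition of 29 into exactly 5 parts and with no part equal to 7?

The parts sum to 29, and the condition 'there are exactly 5 summands' is violated.

No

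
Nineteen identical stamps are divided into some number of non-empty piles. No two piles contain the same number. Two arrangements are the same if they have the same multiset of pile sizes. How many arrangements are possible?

A partial list (first 12 by largest part):
19
1,18
2,17
3,16
1,2,16
4,15
1,3,15
5,14
1,4,14
2,3,14
6,13
1,5,13
…and 42 more, for 54 total.

54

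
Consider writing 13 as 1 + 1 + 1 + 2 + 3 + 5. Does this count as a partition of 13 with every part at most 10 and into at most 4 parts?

No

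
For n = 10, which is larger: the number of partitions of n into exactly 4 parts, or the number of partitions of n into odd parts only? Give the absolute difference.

1

Partitions of 10 into exactly 4 parts: 9.
Partitions of 10 into odd parts only: 10.
|9 − 10| = 1.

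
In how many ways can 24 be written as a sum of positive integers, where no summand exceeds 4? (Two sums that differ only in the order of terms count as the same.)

169

There are 169 such partitions.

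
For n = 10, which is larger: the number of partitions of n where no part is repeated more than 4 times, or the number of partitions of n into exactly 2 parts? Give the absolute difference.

29

Partitions of 10 where no part is repeated more than 4 times: 34.
Partitions of 10 into exactly 2 parts: 5.
|34 − 5| = 29.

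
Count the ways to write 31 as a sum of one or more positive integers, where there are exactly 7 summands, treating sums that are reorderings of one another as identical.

A full systematic count gives 733.

733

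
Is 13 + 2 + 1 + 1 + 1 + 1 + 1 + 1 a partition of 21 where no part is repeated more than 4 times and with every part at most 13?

No

The parts sum to 21, and the condition 'no summand is used more than 4 times' is violated.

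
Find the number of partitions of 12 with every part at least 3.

Listing the qualifying partitions of 12:
12
3+9
4+8
5+7
6+6
3+3+6
3+4+5
4+4+4
3+3+3+3

9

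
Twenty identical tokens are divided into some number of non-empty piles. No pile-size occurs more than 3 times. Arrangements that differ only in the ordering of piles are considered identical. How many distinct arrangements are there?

320

Direct enumeration gives 320 partitions.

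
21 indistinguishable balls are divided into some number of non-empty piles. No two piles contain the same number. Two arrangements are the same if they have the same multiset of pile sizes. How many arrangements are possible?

76

Enumerating by decreasing first part gives 76 partitions in all.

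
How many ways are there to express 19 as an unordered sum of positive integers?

490

Systematic enumeration (by largest part, then next-largest, …) yields 490.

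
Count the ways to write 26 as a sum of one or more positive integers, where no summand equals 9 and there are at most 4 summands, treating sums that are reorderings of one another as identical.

Systematic enumeration (by largest part, then next-largest, …) yields 173.

173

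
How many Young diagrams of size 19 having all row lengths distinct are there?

There are too many to list fully; the first 12 (by largest part) are:
19
18+1
17+2
16+3
16+2+1
15+4
15+3+1
14+5
14+4+1
14+3+2
13+6
13+5+1
…and 42 more, for 54 total.

54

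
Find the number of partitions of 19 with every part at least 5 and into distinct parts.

7

Listing the qualifying partitions of 19:
19
14+5
13+6
12+7
11+8
10+9
8+6+5
Counting gives 7.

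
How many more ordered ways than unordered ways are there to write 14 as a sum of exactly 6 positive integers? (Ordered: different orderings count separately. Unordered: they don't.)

Ordered (compositions into 6 parts): C(13,5) = 1287.
Unordered (partitions into 6 parts): 20.
Difference: 1287 − 20 = 1267.

1267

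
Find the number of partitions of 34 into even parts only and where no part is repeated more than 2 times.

Direct enumeration gives 108 partitions.

108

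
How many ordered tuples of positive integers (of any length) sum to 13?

The number of compositions of n is 2^(n−1); here 2^12 = 4096.

4096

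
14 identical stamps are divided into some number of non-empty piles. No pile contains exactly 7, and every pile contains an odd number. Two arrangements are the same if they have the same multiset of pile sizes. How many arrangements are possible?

17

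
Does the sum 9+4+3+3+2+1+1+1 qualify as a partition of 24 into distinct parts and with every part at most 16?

The parts sum to 24, and the condition 'all summands are distinct' is violated.

No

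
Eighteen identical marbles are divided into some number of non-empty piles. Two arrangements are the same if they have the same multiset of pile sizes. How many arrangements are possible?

Counting exhaustively, 385 partitions satisfy the conditions.

385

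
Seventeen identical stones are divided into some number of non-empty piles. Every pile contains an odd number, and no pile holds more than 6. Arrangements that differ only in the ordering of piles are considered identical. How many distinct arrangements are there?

Enumerating:
1 + 1 + 5 + 5 + 5
1 + 3 + 3 + 5 + 5
1 + 1 + 1 + 1 + 3 + 5 + 5
1 + 1 + 1 + 1 + 1 + 1 + 1 + 5 + 5
3 + 3 + 3 + 3 + 5
1 + 1 + 1 + 3 + 3 + 3 + 5
1 + 1 + 1 + 1 + 1 + 1 + 3 + 3 + 5
1 + 1 + 1 + 1 + 1 + 1 + 1 + 1 + 1 + 3 + 5
1 + 1 + 1 + 1 + 1 + 1 + 1 + 1 + 1 + 1 + 1 + 1 + 5
1 + 1 + 3 + 3 + 3 + 3 + 3
1 + 1 + 1 + 1 + 1 + 3 + 3 + 3 + 3
1 + 1 + 1 + 1 + 1 + 1 + 1 + 1 + 3 + 3 + 3
1 + 1 + 1 + 1 + 1 + 1 + 1 + 1 + 1 + 1 + 1 + 3 + 3
1 + 1 + 1 + 1 + 1 + 1 + 1 + 1 + 1 + 1 + 1 + 1 + 1 + 1 + 3
1 + 1 + 1 + 1 + 1 + 1 + 1 + 1 + 1 + 1 + 1 + 1 + 1 + 1 + 1 + 1 + 1

15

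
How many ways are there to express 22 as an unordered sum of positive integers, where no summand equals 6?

Counting exhaustively, 771 partitions satisfy the conditions.

771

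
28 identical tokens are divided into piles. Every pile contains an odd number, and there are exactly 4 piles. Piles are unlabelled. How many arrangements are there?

34

There are too many to list fully; the first 12 (by largest part) are:
25,1,1,1
23,3,1,1
21,5,1,1
21,3,3,1
19,7,1,1
19,5,3,1
19,3,3,3
17,9,1,1
17,7,3,1
17,5,5,1
17,5,3,3
15,11,1,1
…and 22 more, for 34 total.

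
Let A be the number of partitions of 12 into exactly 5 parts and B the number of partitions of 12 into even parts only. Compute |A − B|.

2

Partitions of 12 into exactly 5 parts: 13.
Partitions of 12 into even parts only: 11.
|13 − 11| = 2.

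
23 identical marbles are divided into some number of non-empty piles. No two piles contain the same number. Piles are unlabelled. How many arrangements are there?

Direct enumeration gives 104 partitions.

104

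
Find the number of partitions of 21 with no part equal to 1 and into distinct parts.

41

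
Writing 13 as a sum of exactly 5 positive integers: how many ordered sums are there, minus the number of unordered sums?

Ordered (compositions into 5 parts): C(12,4) = 495.
Unordered (partitions into 5 parts): 18.
Difference: 495 − 18 = 477.

477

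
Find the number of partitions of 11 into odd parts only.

Enumerating:
11
1 + 1 + 9
1 + 3 + 7
1 + 1 + 1 + 1 + 7
1 + 5 + 5
3 + 3 + 5
1 + 1 + 1 + 3 + 5
1 + 1 + 1 + 1 + 1 + 1 + 5
1 + 1 + 3 + 3 + 3
1 + 1 + 1 + 1 + 1 + 3 + 3
1 + 1 + 1 + 1 + 1 + 1 + 1 + 1 + 3
1 + 1 + 1 + 1 + 1 + 1 + 1 + 1 + 1 + 1 + 1
Counting gives 12.

12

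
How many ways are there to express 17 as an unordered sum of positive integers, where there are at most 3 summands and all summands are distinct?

Enumerating:
17
1, 16
2, 15
3, 14
1, 2, 14
4, 13
1, 3, 13
5, 12
1, 4, 12
2, 3, 12
6, 11
1, 5, 11
2, 4, 11
7, 10
1, 6, 10
2, 5, 10
3, 4, 10
8, 9
1, 7, 9
2, 6, 9
3, 5, 9
2, 7, 8
3, 6, 8
4, 5, 8
4, 6, 7
That's 25 in total.

25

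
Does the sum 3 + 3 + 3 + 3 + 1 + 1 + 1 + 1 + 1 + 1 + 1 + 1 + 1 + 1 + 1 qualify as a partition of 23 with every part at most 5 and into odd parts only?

Yes

The parts sum to 23, and the condition 'no summand exceeds 5' holds; the condition 'every summand is odd' holds.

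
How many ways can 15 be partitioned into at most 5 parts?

84

Counting exhaustively, 84 partitions satisfy the conditions.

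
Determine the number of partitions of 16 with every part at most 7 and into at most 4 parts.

Listing the qualifying partitions of 16:
2 + 7 + 7
1 + 1 + 7 + 7
3 + 6 + 7
1 + 2 + 6 + 7
4 + 5 + 7
1 + 3 + 5 + 7
2 + 2 + 5 + 7
1 + 4 + 4 + 7
2 + 3 + 4 + 7
3 + 3 + 3 + 7
4 + 6 + 6
1 + 3 + 6 + 6
2 + 2 + 6 + 6
5 + 5 + 6
1 + 4 + 5 + 6
2 + 3 + 5 + 6
2 + 4 + 4 + 6
3 + 3 + 4 + 6
1 + 5 + 5 + 5
2 + 4 + 5 + 5
3 + 3 + 5 + 5
3 + 4 + 4 + 5
4 + 4 + 4 + 4
That's 23 in total.

23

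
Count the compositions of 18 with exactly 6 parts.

6188

A composition of 18 into 6 positive parts is chosen by placing 5 dividers among the 17 gaps between 18 units: C(17,5) = 6188.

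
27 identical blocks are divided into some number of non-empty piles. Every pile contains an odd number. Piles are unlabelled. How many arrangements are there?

A full systematic count gives 192.

192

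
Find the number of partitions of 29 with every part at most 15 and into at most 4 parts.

147

A full systematic count gives 147.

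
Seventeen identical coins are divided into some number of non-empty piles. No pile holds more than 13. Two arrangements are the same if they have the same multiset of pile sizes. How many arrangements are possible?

Systematic enumeration (by largest part, then next-largest, …) yields 290.

290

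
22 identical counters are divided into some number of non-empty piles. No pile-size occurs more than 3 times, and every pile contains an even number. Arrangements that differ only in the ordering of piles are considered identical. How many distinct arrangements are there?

A partial list (first 12 by largest part):
22
20,2
18,4
18,2,2
16,6
16,4,2
16,2,2,2
14,8
14,6,2
14,4,4
14,4,2,2
12,10
…and 26 more, for 38 total.

38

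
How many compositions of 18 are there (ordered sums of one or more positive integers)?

131072

There are 17 gaps and each independently is a cut or not, giving 2^17 = 131072.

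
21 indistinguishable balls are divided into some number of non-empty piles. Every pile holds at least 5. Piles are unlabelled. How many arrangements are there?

15

Listing the qualifying partitions of 21:
21
16,5
15,6
14,7
13,8
12,9
11,10
11,5,5
10,6,5
9,7,5
9,6,6
8,8,5
8,7,6
7,7,7
6,5,5,5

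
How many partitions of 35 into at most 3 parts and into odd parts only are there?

A partial list (first 12 by largest part):
35
33 + 1 + 1
31 + 3 + 1
29 + 5 + 1
29 + 3 + 3
27 + 7 + 1
27 + 5 + 3
25 + 9 + 1
25 + 7 + 3
25 + 5 + 5
23 + 11 + 1
23 + 9 + 3
…and 19 more, for 31 total.

31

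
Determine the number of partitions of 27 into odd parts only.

192

A full systematic count gives 192.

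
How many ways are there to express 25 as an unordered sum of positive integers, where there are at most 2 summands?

13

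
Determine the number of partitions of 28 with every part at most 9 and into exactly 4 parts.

Enumerating:
9,9,9,1
9,9,8,2
9,9,7,3
9,9,6,4
9,9,5,5
9,8,8,3
9,8,7,4
9,8,6,5
9,7,7,5
9,7,6,6
8,8,8,4
8,8,7,5
8,8,6,6
8,7,7,6
7,7,7,7
Counting gives 15.

15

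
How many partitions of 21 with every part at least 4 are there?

There are too many to list fully; the first 12 (by largest part) are:
21
17,4
16,5
15,6
14,7
13,8
13,4,4
12,9
12,5,4
11,10
11,6,4
11,5,5
…and 15 more, for 27 total.

27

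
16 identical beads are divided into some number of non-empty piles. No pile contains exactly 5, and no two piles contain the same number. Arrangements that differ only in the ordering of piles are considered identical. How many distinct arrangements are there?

23

Enumerating:
16
15,1
14,2
13,3
13,2,1
12,4
12,3,1
11,4,1
11,3,2
10,6
10,4,2
10,3,2,1
9,7
9,6,1
9,4,3
9,4,2,1
8,7,1
8,6,2
8,4,3,1
7,6,3
7,6,2,1
7,4,3,2
6,4,3,2,1
That's 23 in total.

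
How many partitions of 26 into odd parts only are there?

165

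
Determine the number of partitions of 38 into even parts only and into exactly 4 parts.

54

A partial list (first 12 by largest part):
32 + 2 + 2 + 2
30 + 4 + 2 + 2
28 + 6 + 2 + 2
28 + 4 + 4 + 2
26 + 8 + 2 + 2
26 + 6 + 4 + 2
26 + 4 + 4 + 4
24 + 10 + 2 + 2
24 + 8 + 4 + 2
24 + 6 + 6 + 2
24 + 6 + 4 + 4
22 + 12 + 2 + 2
…and 42 more, for 54 total.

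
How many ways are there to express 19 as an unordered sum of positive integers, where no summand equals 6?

There are 389 such partitions.

389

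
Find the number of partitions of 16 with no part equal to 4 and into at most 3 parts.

23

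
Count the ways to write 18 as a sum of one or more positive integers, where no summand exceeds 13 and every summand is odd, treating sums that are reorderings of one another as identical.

43

A partial list (first 12 by largest part):
13, 5
13, 3, 1, 1
13, 1, 1, 1, 1, 1
11, 7
11, 5, 1, 1
11, 3, 3, 1
11, 3, 1, 1, 1, 1
11, 1, 1, 1, 1, 1, 1, 1
9, 9
9, 7, 1, 1
9, 5, 3, 1
9, 5, 1, 1, 1, 1
…and 31 more, for 43 total.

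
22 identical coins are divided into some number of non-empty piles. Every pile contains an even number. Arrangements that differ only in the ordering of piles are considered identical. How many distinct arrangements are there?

56

There are too many to list fully; the first 12 (by largest part) are:
22
2, 20
4, 18
2, 2, 18
6, 16
2, 4, 16
2, 2, 2, 16
8, 14
2, 6, 14
4, 4, 14
2, 2, 4, 14
2, 2, 2, 2, 14
…and 44 more, for 56 total.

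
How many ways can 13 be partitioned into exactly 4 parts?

18

They are:
10, 1, 1, 1
9, 2, 1, 1
8, 3, 1, 1
8, 2, 2, 1
7, 4, 1, 1
7, 3, 2, 1
7, 2, 2, 2
6, 5, 1, 1
6, 4, 2, 1
6, 3, 3, 1
6, 3, 2, 2
5, 5, 2, 1
5, 4, 3, 1
5, 4, 2, 2
5, 3, 3, 2
4, 4, 4, 1
4, 4, 3, 2
4, 3, 3, 3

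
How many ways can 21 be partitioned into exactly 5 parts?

Direct enumeration gives 101 partitions.

101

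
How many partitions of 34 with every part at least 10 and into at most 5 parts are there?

Enumerating:
34
24,10
23,11
22,12
21,13
20,14
19,15
18,16
17,17
14,10,10
13,11,10
12,12,10
12,11,11
Counting gives 13.

13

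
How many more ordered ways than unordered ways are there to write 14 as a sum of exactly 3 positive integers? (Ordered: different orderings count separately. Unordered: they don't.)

Compositions: C(13,2) = 78.
Partitions of 14 into exactly 3 parts: 16.
Difference: 78 − 16 = 62.

62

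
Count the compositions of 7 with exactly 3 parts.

Place 2 bars in the 6 internal gaps of a row of 7 dots: C(6,2) = 15.

15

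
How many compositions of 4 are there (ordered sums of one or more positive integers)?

The number of compositions of n is 2^(n−1); here 2^3 = 8.

8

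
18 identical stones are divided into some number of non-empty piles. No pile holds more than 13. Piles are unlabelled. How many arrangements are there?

373

Counting exhaustively, 373 partitions satisfy the conditions.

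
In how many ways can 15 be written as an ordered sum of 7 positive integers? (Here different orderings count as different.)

Equivalently, choose which 6 of the 14 gaps become plus signs: C(14,6) = 3003.

3003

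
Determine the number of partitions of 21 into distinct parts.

Direct enumeration gives 76 partitions.

76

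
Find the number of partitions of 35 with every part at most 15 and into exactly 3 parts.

14

The partitions of 35 that satisfy the conditions:
15,15,5
15,14,6
15,13,7
15,12,8
15,11,9
15,10,10
14,14,7
14,13,8
14,12,9
14,11,10
13,13,9
13,12,10
13,11,11
12,12,11
Counting gives 14.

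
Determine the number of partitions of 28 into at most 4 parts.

249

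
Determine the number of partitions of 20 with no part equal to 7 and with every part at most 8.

345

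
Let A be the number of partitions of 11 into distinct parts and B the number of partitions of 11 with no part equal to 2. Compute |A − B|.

14

Partitions of 11 into distinct parts: 12.
Partitions of 11 with no part equal to 2: 26.
|12 − 26| = 14.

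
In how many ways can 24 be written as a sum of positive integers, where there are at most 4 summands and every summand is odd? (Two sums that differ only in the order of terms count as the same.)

A partial list (first 12 by largest part):
23,1
21,3
21,1,1,1
19,5
19,3,1,1
17,7
17,5,1,1
17,3,3,1
15,9
15,7,1,1
15,5,3,1
15,3,3,3
…and 17 more, for 29 total.

29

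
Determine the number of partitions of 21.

Systematic enumeration (by largest part, then next-largest, …) yields 792.

792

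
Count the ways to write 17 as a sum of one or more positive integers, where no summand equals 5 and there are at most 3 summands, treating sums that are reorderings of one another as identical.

26

There are too many to list fully; the first 12 (by largest part) are:
17
16+1
15+2
15+1+1
14+3
14+2+1
13+4
13+3+1
13+2+2
12+4+1
12+3+2
11+6
…and 14 more, for 26 total.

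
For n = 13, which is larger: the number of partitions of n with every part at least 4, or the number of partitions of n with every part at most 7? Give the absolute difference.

Partitions of 13 with every part at least 4: 5.
Partitions of 13 with every part at most 7: 82.
|5 − 82| = 77.

77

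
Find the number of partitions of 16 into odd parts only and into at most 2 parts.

4

Listing the qualifying partitions of 16:
15 + 1
13 + 3
11 + 5
9 + 7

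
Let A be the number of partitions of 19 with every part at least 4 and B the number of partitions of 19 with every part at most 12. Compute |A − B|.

442

Partitions of 19 with every part at least 4: 18.
Partitions of 19 with every part at most 12: 460.
|18 − 460| = 442.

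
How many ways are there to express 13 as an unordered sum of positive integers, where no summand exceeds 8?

Direct enumeration gives 89 partitions.

89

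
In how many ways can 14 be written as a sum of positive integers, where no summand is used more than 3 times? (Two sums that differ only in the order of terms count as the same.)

A full systematic count gives 82.

82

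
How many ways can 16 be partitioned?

231

Direct enumeration gives 231 partitions.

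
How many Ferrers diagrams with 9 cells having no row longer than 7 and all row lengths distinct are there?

6

The partitions of 9 that satisfy the conditions:
7 + 2
6 + 3
6 + 2 + 1
5 + 4
5 + 3 + 1
4 + 3 + 2
That's 6 in total.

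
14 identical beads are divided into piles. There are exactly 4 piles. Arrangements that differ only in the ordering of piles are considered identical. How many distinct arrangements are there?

23

The partitions of 14 that satisfy the conditions:
1, 1, 1, 11
1, 1, 2, 10
1, 1, 3, 9
1, 2, 2, 9
1, 1, 4, 8
1, 2, 3, 8
2, 2, 2, 8
1, 1, 5, 7
1, 2, 4, 7
1, 3, 3, 7
2, 2, 3, 7
1, 1, 6, 6
1, 2, 5, 6
1, 3, 4, 6
2, 2, 4, 6
2, 3, 3, 6
1, 3, 5, 5
2, 2, 5, 5
1, 4, 4, 5
2, 3, 4, 5
3, 3, 3, 5
2, 4, 4, 4
3, 3, 4, 4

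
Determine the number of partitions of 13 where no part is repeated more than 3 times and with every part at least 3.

Listing the qualifying partitions of 13:
13
10,3
9,4
8,5
7,6
7,3,3
6,4,3
5,5,3
5,4,4
4,3,3,3
Counting gives 10.

10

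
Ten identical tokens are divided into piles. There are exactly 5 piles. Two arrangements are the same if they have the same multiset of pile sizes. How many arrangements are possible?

Listing the qualifying partitions of 10:
1,1,1,1,6
1,1,1,2,5
1,1,1,3,4
1,1,2,2,4
1,1,2,3,3
1,2,2,2,3
2,2,2,2,2

7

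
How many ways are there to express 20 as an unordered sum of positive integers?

627

Enumerating by decreasing first part gives 627 partitions in all.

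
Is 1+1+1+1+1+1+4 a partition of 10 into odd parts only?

The parts sum to 10, and the condition 'every summand is odd' is violated.

No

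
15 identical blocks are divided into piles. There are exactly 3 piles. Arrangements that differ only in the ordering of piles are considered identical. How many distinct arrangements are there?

19

The partitions of 15 that satisfy the conditions:
1 + 1 + 13
1 + 2 + 12
1 + 3 + 11
2 + 2 + 11
1 + 4 + 10
2 + 3 + 10
1 + 5 + 9
2 + 4 + 9
3 + 3 + 9
1 + 6 + 8
2 + 5 + 8
3 + 4 + 8
1 + 7 + 7
2 + 6 + 7
3 + 5 + 7
4 + 4 + 7
3 + 6 + 6
4 + 5 + 6
5 + 5 + 5
That's 19 in total.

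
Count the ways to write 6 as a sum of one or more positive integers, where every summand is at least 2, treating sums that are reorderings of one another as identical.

4

They are:
6
4 + 2
3 + 3
2 + 2 + 2
That's 4 in total.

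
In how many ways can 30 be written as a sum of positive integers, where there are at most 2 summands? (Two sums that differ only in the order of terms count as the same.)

Listing the qualifying partitions of 30:
30
29 + 1
28 + 2
27 + 3
26 + 4
25 + 5
24 + 6
23 + 7
22 + 8
21 + 9
20 + 10
19 + 11
18 + 12
17 + 13
16 + 14
15 + 15
Counting gives 16.

16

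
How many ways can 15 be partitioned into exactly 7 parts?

21

The partitions of 15 that satisfy the conditions:
9,1,1,1,1,1,1
8,2,1,1,1,1,1
7,3,1,1,1,1,1
7,2,2,1,1,1,1
6,4,1,1,1,1,1
6,3,2,1,1,1,1
6,2,2,2,1,1,1
5,5,1,1,1,1,1
5,4,2,1,1,1,1
5,3,3,1,1,1,1
5,3,2,2,1,1,1
5,2,2,2,2,1,1
4,4,3,1,1,1,1
4,4,2,2,1,1,1
4,3,3,2,1,1,1
4,3,2,2,2,1,1
4,2,2,2,2,2,1
3,3,3,3,1,1,1
3,3,3,2,2,1,1
3,3,2,2,2,2,1
3,2,2,2,2,2,2
Counting gives 21.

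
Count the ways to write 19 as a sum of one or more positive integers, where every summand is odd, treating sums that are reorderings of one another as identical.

54

A partial list (first 12 by largest part):
19
1, 1, 17
1, 3, 15
1, 1, 1, 1, 15
1, 5, 13
3, 3, 13
1, 1, 1, 3, 13
1, 1, 1, 1, 1, 1, 13
1, 7, 11
3, 5, 11
1, 1, 1, 5, 11
1, 1, 3, 3, 11
…and 42 more, for 54 total.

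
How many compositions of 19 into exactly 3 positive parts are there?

Equivalently, choose which 2 of the 18 gaps become plus signs: C(18,2) = 153.

153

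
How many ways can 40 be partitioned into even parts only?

Enumerating by decreasing first part gives 627 partitions in all.

627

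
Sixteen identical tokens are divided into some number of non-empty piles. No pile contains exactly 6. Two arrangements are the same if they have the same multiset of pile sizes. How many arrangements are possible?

Enumerating by decreasing first part gives 189 partitions in all.

189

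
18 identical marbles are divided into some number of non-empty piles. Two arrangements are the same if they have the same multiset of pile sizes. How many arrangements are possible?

385

Direct enumeration gives 385 partitions.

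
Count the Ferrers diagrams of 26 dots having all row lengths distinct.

Systematic enumeration (by largest part, then next-largest, …) yields 165.

165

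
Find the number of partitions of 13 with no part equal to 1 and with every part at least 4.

5

The partitions of 13 that satisfy the conditions:
13
9,4
8,5
7,6
5,4,4
Counting gives 5.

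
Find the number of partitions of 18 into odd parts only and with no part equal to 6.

A partial list (first 12 by largest part):
17 + 1
15 + 3
15 + 1 + 1 + 1
13 + 5
13 + 3 + 1 + 1
13 + 1 + 1 + 1 + 1 + 1
11 + 7
11 + 5 + 1 + 1
11 + 3 + 3 + 1
11 + 3 + 1 + 1 + 1 + 1
11 + 1 + 1 + 1 + 1 + 1 + 1 + 1
9 + 9
…and 34 more, for 46 total.

46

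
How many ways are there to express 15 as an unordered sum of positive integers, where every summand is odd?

27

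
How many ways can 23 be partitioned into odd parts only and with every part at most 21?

103

There are 103 such partitions.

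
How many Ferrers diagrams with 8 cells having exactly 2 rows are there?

4

Listing the qualifying partitions of 8:
7, 1
6, 2
5, 3
4, 4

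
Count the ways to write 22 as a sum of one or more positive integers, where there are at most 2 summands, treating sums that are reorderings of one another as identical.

They are:
22
21, 1
20, 2
19, 3
18, 4
17, 5
16, 6
15, 7
14, 8
13, 9
12, 10
11, 11

12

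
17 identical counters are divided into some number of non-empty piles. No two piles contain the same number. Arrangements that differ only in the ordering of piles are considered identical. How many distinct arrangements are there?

38

There are too many to list fully; the first 12 (by largest part) are:
17
16 + 1
15 + 2
14 + 3
14 + 2 + 1
13 + 4
13 + 3 + 1
12 + 5
12 + 4 + 1
12 + 3 + 2
11 + 6
11 + 5 + 1
…and 26 more, for 38 total.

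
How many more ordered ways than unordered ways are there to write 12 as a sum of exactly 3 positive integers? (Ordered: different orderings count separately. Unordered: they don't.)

Compositions: C(11,2) = 55.
Partitions of 12 into exactly 3 parts: 12.
Difference: 55 − 12 = 43.

43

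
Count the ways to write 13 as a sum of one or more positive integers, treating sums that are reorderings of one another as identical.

Enumerating by decreasing first part gives 101 partitions in all.

101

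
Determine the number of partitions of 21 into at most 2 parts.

11

Enumerating:
21
20 + 1
19 + 2
18 + 3
17 + 4
16 + 5
15 + 6
14 + 7
13 + 8
12 + 9
11 + 10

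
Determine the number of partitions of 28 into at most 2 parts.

Listing the qualifying partitions of 28:
28
27 + 1
26 + 2
25 + 3
24 + 4
23 + 5
22 + 6
21 + 7
20 + 8
19 + 9
18 + 10
17 + 11
16 + 12
15 + 13
14 + 14

15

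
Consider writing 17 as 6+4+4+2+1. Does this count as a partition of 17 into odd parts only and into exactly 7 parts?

The parts sum to 17, and the condition 'every summand is odd' is violated.

No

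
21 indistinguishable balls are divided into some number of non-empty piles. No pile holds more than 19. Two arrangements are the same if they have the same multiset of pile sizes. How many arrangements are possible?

Systematic enumeration (by largest part, then next-largest, …) yields 790.

790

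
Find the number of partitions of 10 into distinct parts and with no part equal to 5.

8

The partitions of 10 that satisfy the conditions:
10
1 + 9
2 + 8
3 + 7
1 + 2 + 7
4 + 6
1 + 3 + 6
1 + 2 + 3 + 4
That's 8 in total.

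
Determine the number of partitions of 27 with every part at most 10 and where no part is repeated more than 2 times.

341

Enumerating by decreasing first part gives 341 partitions in all.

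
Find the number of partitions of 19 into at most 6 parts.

There are 235 such partitions.

235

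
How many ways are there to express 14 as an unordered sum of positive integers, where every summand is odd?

They are:
1,13
3,11
1,1,1,11
5,9
1,1,3,9
1,1,1,1,1,9
7,7
1,1,5,7
1,3,3,7
1,1,1,1,3,7
1,1,1,1,1,1,1,7
1,3,5,5
1,1,1,1,5,5
3,3,3,5
1,1,1,3,3,5
1,1,1,1,1,1,3,5
1,1,1,1,1,1,1,1,1,5
1,1,3,3,3,3
1,1,1,1,1,3,3,3
1,1,1,1,1,1,1,1,3,3
1,1,1,1,1,1,1,1,1,1,1,3
1,1,1,1,1,1,1,1,1,1,1,1,1,1

22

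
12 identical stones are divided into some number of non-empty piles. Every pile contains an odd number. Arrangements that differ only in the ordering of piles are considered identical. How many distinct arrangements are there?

15

Enumerating:
11 + 1
9 + 3
9 + 1 + 1 + 1
7 + 5
7 + 3 + 1 + 1
7 + 1 + 1 + 1 + 1 + 1
5 + 5 + 1 + 1
5 + 3 + 3 + 1
5 + 3 + 1 + 1 + 1 + 1
5 + 1 + 1 + 1 + 1 + 1 + 1 + 1
3 + 3 + 3 + 3
3 + 3 + 3 + 1 + 1 + 1
3 + 3 + 1 + 1 + 1 + 1 + 1 + 1
3 + 1 + 1 + 1 + 1 + 1 + 1 + 1 + 1 + 1
1 + 1 + 1 + 1 + 1 + 1 + 1 + 1 + 1 + 1 + 1 + 1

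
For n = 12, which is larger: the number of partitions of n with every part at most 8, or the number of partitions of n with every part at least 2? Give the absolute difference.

Partitions of 12 with every part at most 8: 70.
Partitions of 12 with every part at least 2: 21.
|70 − 21| = 49.

49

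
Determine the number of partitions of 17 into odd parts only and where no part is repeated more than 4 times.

Listing the qualifying partitions of 17:
17
15+1+1
13+3+1
13+1+1+1+1
11+5+1
11+3+3
11+3+1+1+1
9+7+1
9+5+3
9+5+1+1+1
9+3+3+1+1
7+7+3
7+7+1+1+1
7+5+5
7+5+3+1+1
7+3+3+3+1
7+3+3+1+1+1+1
5+5+5+1+1
5+5+3+3+1
5+5+3+1+1+1+1
5+3+3+3+3
5+3+3+3+1+1+1
That's 22 in total.

22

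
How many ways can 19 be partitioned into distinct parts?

54

A partial list (first 12 by largest part):
19
18, 1
17, 2
16, 3
16, 2, 1
15, 4
15, 3, 1
14, 5
14, 4, 1
14, 3, 2
13, 6
13, 5, 1
…and 42 more, for 54 total.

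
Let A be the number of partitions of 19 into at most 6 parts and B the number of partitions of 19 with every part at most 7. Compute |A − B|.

65

Partitions of 19 into at most 6 parts: 235.
Partitions of 19 with every part at most 7: 300.
|235 − 300| = 65.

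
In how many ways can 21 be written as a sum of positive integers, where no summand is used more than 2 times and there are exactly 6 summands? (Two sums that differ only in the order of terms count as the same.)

There are too many to list fully; the first 12 (by largest part) are:
12, 3, 2, 2, 1, 1
11, 4, 2, 2, 1, 1
11, 3, 3, 2, 1, 1
10, 5, 2, 2, 1, 1
10, 4, 3, 2, 1, 1
10, 3, 3, 2, 2, 1
9, 6, 2, 2, 1, 1
9, 5, 3, 2, 1, 1
9, 4, 4, 2, 1, 1
9, 4, 3, 3, 1, 1
9, 4, 3, 2, 2, 1
8, 7, 2, 2, 1, 1
…and 32 more, for 44 total.

44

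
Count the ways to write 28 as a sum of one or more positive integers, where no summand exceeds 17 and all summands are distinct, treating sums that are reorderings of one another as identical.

179

Counting exhaustively, 179 partitions satisfy the conditions.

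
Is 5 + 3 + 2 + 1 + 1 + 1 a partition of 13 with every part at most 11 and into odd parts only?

The parts sum to 13, and the condition 'every summand is odd' is violated.

No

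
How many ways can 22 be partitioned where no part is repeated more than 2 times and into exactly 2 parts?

They are:
21+1
20+2
19+3
18+4
17+5
16+6
15+7
14+8
13+9
12+10
11+11

11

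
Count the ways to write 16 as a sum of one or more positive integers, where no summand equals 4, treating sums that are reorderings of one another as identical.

154

Enumerating by decreasing first part gives 154 partitions in all.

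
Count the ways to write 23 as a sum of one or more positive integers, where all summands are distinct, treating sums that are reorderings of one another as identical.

Counting exhaustively, 104 partitions satisfy the conditions.

104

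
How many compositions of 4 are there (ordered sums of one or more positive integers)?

8

The number of compositions of n is 2^(n−1); here 2^3 = 8.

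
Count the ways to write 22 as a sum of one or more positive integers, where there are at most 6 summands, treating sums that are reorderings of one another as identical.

Direct enumeration gives 391 partitions.

391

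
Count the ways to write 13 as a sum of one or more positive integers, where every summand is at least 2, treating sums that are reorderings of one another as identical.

Listing the qualifying partitions of 13:
13
11 + 2
10 + 3
9 + 4
9 + 2 + 2
8 + 5
8 + 3 + 2
7 + 6
7 + 4 + 2
7 + 3 + 3
7 + 2 + 2 + 2
6 + 5 + 2
6 + 4 + 3
6 + 3 + 2 + 2
5 + 5 + 3
5 + 4 + 4
5 + 4 + 2 + 2
5 + 3 + 3 + 2
5 + 2 + 2 + 2 + 2
4 + 4 + 3 + 2
4 + 3 + 3 + 3
4 + 3 + 2 + 2 + 2
3 + 3 + 3 + 2 + 2
3 + 2 + 2 + 2 + 2 + 2
That's 24 in total.

24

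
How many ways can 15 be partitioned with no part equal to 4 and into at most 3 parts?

21

Listing the qualifying partitions of 15:
15
14 + 1
13 + 2
13 + 1 + 1
12 + 3
12 + 2 + 1
11 + 3 + 1
11 + 2 + 2
10 + 5
10 + 3 + 2
9 + 6
9 + 5 + 1
9 + 3 + 3
8 + 7
8 + 6 + 1
8 + 5 + 2
7 + 7 + 1
7 + 6 + 2
7 + 5 + 3
6 + 6 + 3
5 + 5 + 5
Counting gives 21.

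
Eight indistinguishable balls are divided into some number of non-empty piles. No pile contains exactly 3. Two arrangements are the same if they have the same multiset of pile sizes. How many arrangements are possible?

15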